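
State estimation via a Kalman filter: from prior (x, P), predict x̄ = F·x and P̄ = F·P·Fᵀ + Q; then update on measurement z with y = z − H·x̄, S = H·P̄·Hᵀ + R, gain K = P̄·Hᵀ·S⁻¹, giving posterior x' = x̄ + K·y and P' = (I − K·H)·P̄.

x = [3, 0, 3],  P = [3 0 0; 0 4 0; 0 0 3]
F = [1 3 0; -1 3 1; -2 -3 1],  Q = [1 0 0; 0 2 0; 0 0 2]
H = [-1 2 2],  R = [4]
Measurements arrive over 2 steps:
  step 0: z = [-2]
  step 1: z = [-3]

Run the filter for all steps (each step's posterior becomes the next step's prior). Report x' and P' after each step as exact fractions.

step 0: x' = [25/18, 1/36, -7/18], P' = [1679/63 4187/126 -1283/63; 4187/126 11087/252 -3449/126; -1283/63 -3449/126 1130/63]
step 1: x' = [-1843319/1311131, -3810626/1311131, 918056/1311131], P' = [8511708/1311131 9481428/1311131 -6128228/1311131; 9481428/1311131 13571640/1311131 -9211016/1311131; -6128228/1311131 -9211016/1311131 7385788/1311131]

step 0: x̄ = F·x = [3, 0, -3]
step 0: P̄ = F·P·Fᵀ + Q = [40 33 -42; 33 44 -27; -42 -27 53]
step 0: y = z − H·x̄ = [7]
step 0: S = H·P̄·Hᵀ + R = [252]
step 0: K = P̄·Hᵀ·S⁻¹ = [-29/126; 1/252; 47/126]
step 0: x' = x̄ + K·y = [25/18, 1/36, -7/18]
step 0: P' = (I − K·H)·P̄ = [1679/63 4187/126 -1283/63; 4187/126 11087/252 -3449/126; -1283/63 -3449/126 1130/63]
step 1: x̄ = F·x = [53/36, -61/36, -13/4]
step 1: P̄ = F·P·Fᵀ + Q = [156995/252 67241/252 -23823/28; 67241/252 30155/252 -10173/28; -23823/28 -10173/28 32675/28]
step 1: y = z − H·x̄ = [301/36]
step 1: S = H·P̄·Hᵀ + R = [1311131/252]
step 1: K = P̄·Hᵀ·S⁻¹ = [-451327/1311131; -190045/1311131; 619443/1311131]
step 1: x' = x̄ + K·y = [-1843319/1311131, -3810626/1311131, 918056/1311131]
step 1: P' = (I − K·H)·P̄ = [8511708/1311131 9481428/1311131 -6128228/1311131; 9481428/1311131 13571640/1311131 -9211016/1311131; -6128228/1311131 -9211016/1311131 7385788/1311131]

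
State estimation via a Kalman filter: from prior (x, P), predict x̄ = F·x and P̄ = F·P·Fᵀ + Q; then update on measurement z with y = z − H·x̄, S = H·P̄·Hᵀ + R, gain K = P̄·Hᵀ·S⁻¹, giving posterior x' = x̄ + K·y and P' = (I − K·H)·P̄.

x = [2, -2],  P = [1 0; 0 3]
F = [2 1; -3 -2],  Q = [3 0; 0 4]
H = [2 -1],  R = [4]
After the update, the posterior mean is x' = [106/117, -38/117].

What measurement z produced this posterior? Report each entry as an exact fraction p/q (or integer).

z = [2]

x̄ = F·x = [2, -2]
P̄ = F·P·Fᵀ + Q = [10 -12; -12 25]
S = H·P̄·Hᵀ + R = [117]
K = P̄·Hᵀ·S⁻¹ = [32/117; -49/117]
x' − x̄ = [-128/117, 196/117] = K·y
y = (KᵀK)⁻¹·Kᵀ·(x' − x̄) = [-4]
z = y + H·x̄ = [-4] + [6] = [2]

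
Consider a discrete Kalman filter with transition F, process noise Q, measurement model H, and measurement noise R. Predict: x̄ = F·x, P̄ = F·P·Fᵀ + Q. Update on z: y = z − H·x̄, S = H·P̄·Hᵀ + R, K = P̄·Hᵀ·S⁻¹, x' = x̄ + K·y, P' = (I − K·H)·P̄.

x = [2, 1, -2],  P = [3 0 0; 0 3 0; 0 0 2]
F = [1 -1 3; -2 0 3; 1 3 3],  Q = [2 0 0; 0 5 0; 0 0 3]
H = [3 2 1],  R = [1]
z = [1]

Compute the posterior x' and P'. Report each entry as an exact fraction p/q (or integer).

x' = [128/115, -1267/345, 1139/230]
P' = [824/115 -862/115 -729/115; -862/115 5113/345 -803/115; -729/115 -803/115 7623/230]

x̄ = F·x = [-5, -10, -1]
P̄ = F·P·Fᵀ + Q = [26 12 12; 12 35 12; 12 12 51]
y = z − H·x̄ = [37]
S = H·P̄·Hᵀ + R = [690]
K = P̄·Hᵀ·S⁻¹ = [19/115; 59/345; 37/230]
x' = x̄ + K·y = [128/115, -1267/345, 1139/230]
P' = (I − K·H)·P̄ = [824/115 -862/115 -729/115; -862/115 5113/345 -803/115; -729/115 -803/115 7623/230]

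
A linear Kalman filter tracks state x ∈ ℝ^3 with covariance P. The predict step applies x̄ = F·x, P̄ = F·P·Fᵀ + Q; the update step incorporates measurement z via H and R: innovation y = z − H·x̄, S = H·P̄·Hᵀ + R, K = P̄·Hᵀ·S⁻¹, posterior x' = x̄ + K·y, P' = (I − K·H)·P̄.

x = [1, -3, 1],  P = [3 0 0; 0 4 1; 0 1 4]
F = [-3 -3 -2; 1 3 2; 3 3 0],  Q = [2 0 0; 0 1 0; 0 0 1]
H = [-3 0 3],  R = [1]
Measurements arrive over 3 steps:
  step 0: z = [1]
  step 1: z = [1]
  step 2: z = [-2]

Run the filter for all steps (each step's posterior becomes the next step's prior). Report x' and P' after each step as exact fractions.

step 0: x' = [-2221/1328, -1101/664, -3567/2656], P' = [2703/664 -1637/332 5325/1328; -1637/332 2639/166 -3243/664; 5325/1328 -3243/664 10783/2656]
step 1: x' = [418020/432923, 4089067/2164615, 5592729/4329230], P' = [2081163/432923 1792999/432923 2056671/432923; 1792999/432923 13048604/2164615 9082329/2164615; 2056671/432923 9082329/2164615 10401334/2164615]
step 2: x' = [501452571/1126662094, 4067341683/9013296752, -3950377059/18026593504], P' = [672121119/563331047 261996844/563331047 1273027473/1126662094; 261996844/563331047 10327220561/4506648376 4622711439/9013296752; 1273027473/1126662094 4622711439/9013296752 21231717649/18026593504]

step 0: x̄ = F·x = [4, -6, -6]
step 0: P̄ = F·P·Fᵀ + Q = [93 -73 -69; -73 68 51; -69 51 64]
step 0: y = z − H·x̄ = [31]
step 0: S = H·P̄·Hᵀ + R = [2656]
step 0: K = P̄·Hᵀ·S⁻¹ = [-243/1328; 93/664; 399/2656]
step 0: x' = x̄ + K·y = [-2221/1328, -1101/664, -3567/2656]
step 0: P' = (I − K·H)·P̄ = [2703/664 -1637/332 5325/1328; -1637/332 2639/166 -3243/664; 5325/1328 -3243/664 10783/2656]
step 1: x̄ = F·x = [4209/332, -6197/664, -13269/1328]
step 1: P̄ = F·P·Fᵀ + Q = [8193/83 -7124/83 -14229/166; -7124/83 15311/166 30171/332; -14229/166 30171/332 61063/664]
step 1: y = z − H·x̄ = [91643/1328]
step 1: S = H·P̄·Hᵀ + R = [2164615/664]
step 1: K = P̄·Hᵀ·S⁻¹ = [-73476/432923; 352002/2164615; 353937/2164615]
step 1: x' = x̄ + K·y = [418020/432923, 4089067/2164615, 5592729/4329230]
step 1: P' = (I − K·H)·P̄ = [2081163/432923 1792999/432923 2056671/432923; 1792999/432923 13048604/2164615 9082329/2164615; 2056671/432923 9082329/2164615 10401334/2164615]
step 2: x̄ = F·x = [-4826046/432923, 3990006/432923, 18537501/2164615]
step 2: P̄ = F·P·Fᵀ + Q = [130156491/432923 -97818989/432923 -97730757/432923; -97818989/432923 75104908/432923 74485785/432923; -97730757/432923 74485785/432923 374624296/2164615]
step 2: y = z − H·x̄ = [-132332423/2164615]
step 2: S = H·P̄·Hᵀ + R = [18026593504/2164615]
step 2: K = P̄·Hᵀ·S⁻¹ = [-213644295/1126662094; 1292285805/9013296752; 2589834243/18026593504]
step 2: x' = x̄ + K·y = [501452571/1126662094, 4067341683/9013296752, -3950377059/18026593504]
step 2: P' = (I − K·H)·P̄ = [672121119/563331047 261996844/563331047 1273027473/1126662094; 261996844/563331047 10327220561/4506648376 4622711439/9013296752; 1273027473/1126662094 4622711439/9013296752 21231717649/18026593504]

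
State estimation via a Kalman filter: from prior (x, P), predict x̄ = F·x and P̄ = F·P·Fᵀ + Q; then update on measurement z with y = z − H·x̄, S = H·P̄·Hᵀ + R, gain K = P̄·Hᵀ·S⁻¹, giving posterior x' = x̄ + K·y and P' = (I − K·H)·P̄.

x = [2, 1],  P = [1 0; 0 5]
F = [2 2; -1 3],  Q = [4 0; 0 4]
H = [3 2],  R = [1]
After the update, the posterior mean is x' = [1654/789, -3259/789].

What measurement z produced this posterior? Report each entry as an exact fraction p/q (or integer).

x̄ = F·x = [6, 1]
P̄ = F·P·Fᵀ + Q = [28 28; 28 50]
S = H·P̄·Hᵀ + R = [789]
K = P̄·Hᵀ·S⁻¹ = [140/789; 184/789]
x' − x̄ = [-3080/789, -4048/789] = K·y
y = (KᵀK)⁻¹·Kᵀ·(x' − x̄) = [-22]
z = y + H·x̄ = [-22] + [20] = [-2]

z = [-2]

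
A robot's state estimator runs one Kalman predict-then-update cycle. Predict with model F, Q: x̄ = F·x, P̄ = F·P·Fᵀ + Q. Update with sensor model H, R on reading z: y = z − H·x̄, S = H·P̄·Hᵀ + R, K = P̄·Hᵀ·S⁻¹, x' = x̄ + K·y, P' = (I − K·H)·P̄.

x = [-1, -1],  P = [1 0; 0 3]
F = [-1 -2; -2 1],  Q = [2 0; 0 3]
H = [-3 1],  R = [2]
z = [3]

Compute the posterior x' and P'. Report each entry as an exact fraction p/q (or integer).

x' = [-26/171, 413/171]
P' = [164/171 394/171; 394/171 1226/171]

x̄ = F·x = [3, 1]
P̄ = F·P·Fᵀ + Q = [15 -4; -4 10]
y = z − H·x̄ = [11]
S = H·P̄·Hᵀ + R = [171]
K = P̄·Hᵀ·S⁻¹ = [-49/171; 22/171]
x' = x̄ + K·y = [-26/171, 413/171]
P' = (I − K·H)·P̄ = [164/171 394/171; 394/171 1226/171]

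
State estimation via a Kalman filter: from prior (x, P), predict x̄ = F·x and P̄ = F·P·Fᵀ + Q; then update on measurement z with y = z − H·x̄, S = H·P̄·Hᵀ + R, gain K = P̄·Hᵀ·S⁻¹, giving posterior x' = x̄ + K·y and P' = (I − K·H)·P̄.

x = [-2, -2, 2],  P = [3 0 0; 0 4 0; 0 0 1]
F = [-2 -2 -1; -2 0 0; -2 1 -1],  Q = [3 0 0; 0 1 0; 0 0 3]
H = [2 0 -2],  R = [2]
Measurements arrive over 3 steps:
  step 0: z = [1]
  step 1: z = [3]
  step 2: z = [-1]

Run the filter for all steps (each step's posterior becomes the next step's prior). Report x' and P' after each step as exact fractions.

step 0: x' = [213/85, 4, 33/17], P' = [1262/85 12 247/17; 12 13 12; 247/17 12 250/17]
step 1: x' = [119818/20995, 60018/20995, 89473/20995], P' = [881221/20995 551346/20995 865156/20995; 551346/20995 386571/20995 545226/20995; 865156/20995 545226/20995 859546/20995]
step 2: x' = [-3305832/657383, -29104424/7231213, -32578989/7231213], P' = [37613373/657383 23720028/657383 36947358/657383; 23720028/657383 178817465/7231213 257612232/7231213; 36947358/657383 257612232/7231213 402699882/7231213]

step 0: x̄ = F·x = [6, 4, 0]
step 0: P̄ = F·P·Fᵀ + Q = [32 12 5; 12 13 12; 5 12 20]
step 0: y = z − H·x̄ = [-11]
step 0: S = H·P̄·Hᵀ + R = [170]
step 0: K = P̄·Hᵀ·S⁻¹ = [27/85; 0; -3/17]
step 0: x' = x̄ + K·y = [213/85, 4, 33/17]
step 0: P' = (I − K·H)·P̄ = [1262/85 12 247/17; 12 13 12; 247/17 12 250/17]
step 1: x̄ = F·x = [-1271/85, -426/85, -251/85]
step 1: P̄ = F·P·Fᵀ + Q = [28153/85 11598/85 12088/85; 11598/85 5133/85 5478/85; 12088/85 5478/85 6478/85]
step 1: y = z − H·x̄ = [27]
step 1: S = H·P̄·Hᵀ + R = [494]
step 1: K = P̄·Hᵀ·S⁻¹ = [189/247; 72/247; 66/247]
step 1: x' = x̄ + K·y = [119818/20995, 60018/20995, 89473/20995]
step 1: P' = (I − K·H)·P̄ = [881221/20995 551346/20995 865156/20995; 551346/20995 386571/20995 545226/20995; 865156/20995 545226/20995 859546/20995]
step 2: x̄ = F·x = [-89829/4199, -239636/20995, -269091/20995]
step 2: P̄ = F·P·Fᵀ + Q = [3209199/4199 1492116/4199 1743966/4199; 1492116/4199 3545879/20995 4152504/20995; 1743966/4199 4152504/20995 4998774/20995]
step 2: y = z − H·x̄ = [339113/20995]
step 2: S = H·P̄·Hᵀ + R = [14462426/20995]
step 2: K = P̄·Hᵀ·S⁻¹ = [666015/657383; 3308076/7231213; 3721056/7231213]
step 2: x' = x̄ + K·y = [-3305832/657383, -29104424/7231213, -32578989/7231213]
step 2: P' = (I − K·H)·P̄ = [37613373/657383 23720028/657383 36947358/657383; 23720028/657383 178817465/7231213 257612232/7231213; 36947358/657383 257612232/7231213 402699882/7231213]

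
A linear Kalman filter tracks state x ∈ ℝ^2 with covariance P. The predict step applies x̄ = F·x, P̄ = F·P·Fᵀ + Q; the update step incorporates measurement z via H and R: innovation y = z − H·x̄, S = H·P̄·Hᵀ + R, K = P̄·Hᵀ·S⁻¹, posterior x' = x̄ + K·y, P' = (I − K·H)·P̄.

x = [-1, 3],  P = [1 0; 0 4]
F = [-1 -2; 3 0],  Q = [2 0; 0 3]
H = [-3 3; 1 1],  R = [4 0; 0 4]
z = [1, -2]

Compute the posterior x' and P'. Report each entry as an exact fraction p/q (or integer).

x̄ = F·x = [-5, -3]
P̄ = F·P·Fᵀ + Q = [19 -3; -3 12]
y = z − H·x̄ = [-5, 6]
S = H·P̄·Hᵀ + R = [337 -21; -21 29]
K = P̄·Hᵀ·S⁻¹ = [-789/4666 2003/4666; 747/4666 1989/4666]
x' = x̄ + K·y = [-7367/4666, -5799/4666]
P' = (I − K·H)·P̄ = [2266/2333 1740/2333; 1740/2333 2238/2333]

x' = [-7367/4666, -5799/4666]
P' = [2266/2333 1740/2333; 1740/2333 2238/2333]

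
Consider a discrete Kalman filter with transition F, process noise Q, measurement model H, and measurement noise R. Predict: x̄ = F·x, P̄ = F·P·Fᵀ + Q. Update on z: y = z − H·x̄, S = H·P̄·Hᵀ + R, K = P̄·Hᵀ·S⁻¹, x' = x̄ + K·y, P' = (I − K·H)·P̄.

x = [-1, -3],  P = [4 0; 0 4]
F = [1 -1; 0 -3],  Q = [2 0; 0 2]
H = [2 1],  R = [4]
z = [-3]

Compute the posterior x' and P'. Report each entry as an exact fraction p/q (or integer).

x' = [-126/65, 89/65]
P' = [138/65 -212/65; -212/65 548/65]

x̄ = F·x = [2, 9]
P̄ = F·P·Fᵀ + Q = [10 12; 12 38]
y = z − H·x̄ = [-16]
S = H·P̄·Hᵀ + R = [130]
K = P̄·Hᵀ·S⁻¹ = [16/65; 31/65]
x' = x̄ + K·y = [-126/65, 89/65]
P' = (I − K·H)·P̄ = [138/65 -212/65; -212/65 548/65]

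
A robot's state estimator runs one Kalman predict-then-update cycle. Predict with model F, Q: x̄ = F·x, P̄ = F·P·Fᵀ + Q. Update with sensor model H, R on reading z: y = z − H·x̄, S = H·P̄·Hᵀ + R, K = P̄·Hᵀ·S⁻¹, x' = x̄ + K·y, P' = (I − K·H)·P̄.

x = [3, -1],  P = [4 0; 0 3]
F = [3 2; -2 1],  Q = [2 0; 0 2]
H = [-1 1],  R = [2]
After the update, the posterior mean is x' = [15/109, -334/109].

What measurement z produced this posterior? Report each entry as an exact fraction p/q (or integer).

x̄ = F·x = [7, -7]
P̄ = F·P·Fᵀ + Q = [50 -18; -18 21]
S = H·P̄·Hᵀ + R = [109]
K = P̄·Hᵀ·S⁻¹ = [-68/109; 39/109]
x' − x̄ = [-748/109, 429/109] = K·y
y = (KᵀK)⁻¹·Kᵀ·(x' − x̄) = [11]
z = y + H·x̄ = [11] + [-14] = [-3]

z = [-3]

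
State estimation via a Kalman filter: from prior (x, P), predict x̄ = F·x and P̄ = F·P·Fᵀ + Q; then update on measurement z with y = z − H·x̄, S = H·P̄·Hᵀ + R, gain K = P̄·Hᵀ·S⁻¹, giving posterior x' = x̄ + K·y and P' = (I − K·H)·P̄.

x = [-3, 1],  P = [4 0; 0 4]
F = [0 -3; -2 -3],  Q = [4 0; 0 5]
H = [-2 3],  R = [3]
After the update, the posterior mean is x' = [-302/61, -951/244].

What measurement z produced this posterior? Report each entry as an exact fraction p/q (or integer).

z = [-2]

x̄ = F·x = [-3, 3]
P̄ = F·P·Fᵀ + Q = [40 36; 36 57]
S = H·P̄·Hᵀ + R = [244]
K = P̄·Hᵀ·S⁻¹ = [7/61; 99/244]
x' − x̄ = [-119/61, -1683/244] = K·y
y = (KᵀK)⁻¹·Kᵀ·(x' − x̄) = [-17]
z = y + H·x̄ = [-17] + [15] = [-2]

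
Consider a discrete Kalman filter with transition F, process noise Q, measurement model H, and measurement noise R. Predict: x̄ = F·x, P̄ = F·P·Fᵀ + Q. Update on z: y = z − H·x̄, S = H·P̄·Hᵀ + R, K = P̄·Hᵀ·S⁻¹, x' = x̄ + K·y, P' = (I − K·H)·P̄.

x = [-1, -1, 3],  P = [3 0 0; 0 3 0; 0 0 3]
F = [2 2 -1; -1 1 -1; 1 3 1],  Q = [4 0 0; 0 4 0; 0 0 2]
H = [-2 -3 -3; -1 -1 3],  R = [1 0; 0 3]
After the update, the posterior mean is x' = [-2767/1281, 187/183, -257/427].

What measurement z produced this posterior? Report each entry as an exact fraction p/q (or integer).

z = [3, -1]

x̄ = F·x = [-7, -3, -1]
P̄ = F·P·Fᵀ + Q = [31 3 21; 3 13 3; 21 3 35]
S = H·P̄·Hᵀ + R = [899 -280; -280 224]
K = P̄·Hᵀ·S⁻¹ = [-391/2196 -11449/122976; -251/2196 -3059/17568; -73/732 9713/40992]
x' − x̄ = [6200/1281, 736/183, 170/427] = K·y
y = (KᵀK)⁻¹·Kᵀ·(x' − x̄) = [-23, -8]
z = y + H·x̄ = [-23, -8] + [26, 7] = [3, -1]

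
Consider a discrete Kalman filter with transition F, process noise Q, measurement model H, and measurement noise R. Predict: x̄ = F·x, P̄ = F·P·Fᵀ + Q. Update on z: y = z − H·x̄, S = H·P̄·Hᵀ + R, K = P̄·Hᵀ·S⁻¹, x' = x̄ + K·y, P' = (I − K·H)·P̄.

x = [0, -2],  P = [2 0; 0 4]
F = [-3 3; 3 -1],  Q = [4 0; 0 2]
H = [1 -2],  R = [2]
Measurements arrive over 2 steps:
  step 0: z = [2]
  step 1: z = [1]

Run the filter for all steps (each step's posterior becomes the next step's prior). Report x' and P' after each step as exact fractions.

step 0: x' = [-20/23, -32/23], P' = [521/69 77/23; 77/23 45/23]
step 1: x' = [-6573/4292, -5431/4292], P' = [9221/2146 4055/2146; 4055/2146 2817/2146]

step 0: x̄ = F·x = [-6, 2]
step 0: P̄ = F·P·Fᵀ + Q = [58 -30; -30 24]
step 0: y = z − H·x̄ = [12]
step 0: S = H·P̄·Hᵀ + R = [276]
step 0: K = P̄·Hᵀ·S⁻¹ = [59/138; -13/46]
step 0: x' = x̄ + K·y = [-20/23, -32/23]
step 0: P' = (I − K·H)·P̄ = [521/69 77/23; 77/23 45/23]
step 1: x̄ = F·x = [-36/23, -28/23]
step 1: P̄ = F·P·Fᵀ + Q = [674/23 -774/23; -774/23 1192/23]
step 1: y = z − H·x̄ = [3/23]
step 1: S = H·P̄·Hᵀ + R = [8584/23]
step 1: K = P̄·Hᵀ·S⁻¹ = [1111/4292; -1579/4292]
step 1: x' = x̄ + K·y = [-6573/4292, -5431/4292]
step 1: P' = (I − K·H)·P̄ = [9221/2146 4055/2146; 4055/2146 2817/2146]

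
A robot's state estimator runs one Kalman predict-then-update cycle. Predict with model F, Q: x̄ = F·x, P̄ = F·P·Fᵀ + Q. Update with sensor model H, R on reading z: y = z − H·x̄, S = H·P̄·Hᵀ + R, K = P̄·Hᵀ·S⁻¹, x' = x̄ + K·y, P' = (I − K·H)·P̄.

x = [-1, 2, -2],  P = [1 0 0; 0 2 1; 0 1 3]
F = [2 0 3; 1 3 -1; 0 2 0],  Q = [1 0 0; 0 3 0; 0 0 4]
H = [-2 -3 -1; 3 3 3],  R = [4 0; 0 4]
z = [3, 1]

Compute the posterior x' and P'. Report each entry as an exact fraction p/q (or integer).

x' = [-2233/312, 1793/624, 889/208]
P' = [13577/936 -15073/1872 -1251/208; -15073/1872 19385/3744 1067/416; -1251/208 1067/416 1545/416]

x̄ = F·x = [-8, 7, 4]
P̄ = F·P·Fᵀ + Q = [32 2 6; 2 19 10; 6 10 12]
y = z − H·x̄ = [12, -8]
S = H·P̄·Hᵀ + R = [423 -603; -603 895]
K = P̄·Hᵀ·S⁻¹ = [1085/3744 137/416; -3733/7488 -193/832; 129/832 165/832]
x' = x̄ + K·y = [-2233/312, 1793/624, 889/208]
P' = (I − K·H)·P̄ = [13577/936 -15073/1872 -1251/208; -15073/1872 19385/3744 1067/416; -1251/208 1067/416 1545/416]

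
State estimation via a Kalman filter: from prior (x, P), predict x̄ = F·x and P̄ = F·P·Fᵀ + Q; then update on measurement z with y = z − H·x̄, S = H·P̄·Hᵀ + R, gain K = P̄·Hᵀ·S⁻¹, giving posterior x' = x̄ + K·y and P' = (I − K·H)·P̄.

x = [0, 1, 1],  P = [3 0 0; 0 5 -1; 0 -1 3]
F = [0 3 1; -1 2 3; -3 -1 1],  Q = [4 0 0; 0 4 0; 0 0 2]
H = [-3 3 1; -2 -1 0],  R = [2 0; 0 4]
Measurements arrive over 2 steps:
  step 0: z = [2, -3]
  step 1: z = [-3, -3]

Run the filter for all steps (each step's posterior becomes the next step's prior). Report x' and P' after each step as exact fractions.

step 0: x' = [120412/152489, 235663/152489, -38391/152489], P' = [95486/152489 10068/152489 230142/152489; 10068/152489 180268/152489 -459056/152489; 230142/152489 -459056/152489 2138236/152489]
step 1: x' = [4159815668/3340827579, 1020097447/1113609193, -2340612228/1113609193], P' = [1623886348/3340827579 303065648/1113609193 515961614/1113609193; 303065648/1113609193 904268404/1113609193 -1377933708/1113609193; 515961614/1113609193 -1377933708/1113609193 6025843540/1113609193]

step 0: x̄ = F·x = [4, 5, 0]
step 0: P̄ = F·P·Fᵀ + Q = [46 28 -14; 28 42 9; -14 9 39]
step 0: y = z − H·x̄ = [-1, 10]
step 0: S = H·P̄·Hᵀ + R = [467 85; 85 342]
step 0: K = P̄·Hᵀ·S⁻¹ = [-13056/152489 -50260/152489; 25772/152489 -50101/152489; 35321/152489 -307/152489]
step 0: x' = x̄ + K·y = [120412/152489, 235663/152489, -38391/152489]
step 0: P' = (I − K·H)·P̄ = [95486/152489 10068/152489 230142/152489; 10068/152489 180268/152489 -459056/152489; 230142/152489 -459056/152489 2138236/152489]
step 1: x̄ = F·x = [668598/152489, 235741/152489, -635290/152489]
step 1: P̄ = F·P·Fᵀ + Q = [1616268/152489 2186354/152489 -101718/152489; 2186354/152489 13740842/152489 4447926/152489; -101718/152489 4447926/152489 3080524/152489]
step 1: y = z − H·x̄ = [1476394/152489, 1115470/152489]
step 1: S = H·P̄·Hᵀ + R = [129542984/152489 -42328470/152489; -42328470/152489 29561286/152489]
step 1: K = P̄·Hᵀ·S⁻¹ = [-99363895/1113609193 -1039242410/3340827579; 212837280/1113609193 -377599925/1113609193; 172078787/1113609193 86502620/1113609193]
step 1: x' = x̄ + K·y = [4159815668/3340827579, 1020097447/1113609193, -2340612228/1113609193]
step 1: P' = (I − K·H)·P̄ = [1623886348/3340827579 303065648/1113609193 515961614/1113609193; 303065648/1113609193 904268404/1113609193 -1377933708/1113609193; 515961614/1113609193 -1377933708/1113609193 6025843540/1113609193]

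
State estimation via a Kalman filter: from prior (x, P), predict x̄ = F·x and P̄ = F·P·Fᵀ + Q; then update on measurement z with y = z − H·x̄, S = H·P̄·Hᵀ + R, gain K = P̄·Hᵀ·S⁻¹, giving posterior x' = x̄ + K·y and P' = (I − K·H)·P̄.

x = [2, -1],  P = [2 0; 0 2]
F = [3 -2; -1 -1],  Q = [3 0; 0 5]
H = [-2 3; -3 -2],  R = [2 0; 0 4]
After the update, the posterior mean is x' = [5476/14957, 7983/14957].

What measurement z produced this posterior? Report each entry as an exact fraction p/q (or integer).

z = [1, -2]

x̄ = F·x = [8, -1]
P̄ = F·P·Fᵀ + Q = [29 -2; -2 9]
S = H·P̄·Hᵀ + R = [223 130; 130 277]
K = P̄·Hᵀ·S⁻¹ = [-6938/44871 -10189/44871; 10147/44871 -6706/44871]
x' − x̄ = [-114180/14957, 22940/14957] = K·y
y = (KᵀK)⁻¹·Kᵀ·(x' − x̄) = [20, 20]
z = y + H·x̄ = [20, 20] + [-19, -22] = [1, -2]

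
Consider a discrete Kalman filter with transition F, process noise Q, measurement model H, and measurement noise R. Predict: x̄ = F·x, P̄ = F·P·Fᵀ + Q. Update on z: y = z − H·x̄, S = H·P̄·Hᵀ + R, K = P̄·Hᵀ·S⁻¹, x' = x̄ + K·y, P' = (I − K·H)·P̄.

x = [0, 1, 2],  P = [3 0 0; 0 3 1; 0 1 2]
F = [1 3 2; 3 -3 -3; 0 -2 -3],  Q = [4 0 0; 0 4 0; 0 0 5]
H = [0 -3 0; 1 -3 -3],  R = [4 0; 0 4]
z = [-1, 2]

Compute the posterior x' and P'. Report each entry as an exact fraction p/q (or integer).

x̄ = F·x = [7, -9, -8]
P̄ = F·P·Fᵀ + Q = [54 -45 -43; -45 94 51; -43 51 47]
y = z − H·x̄ = [-28, -56]
S = H·P̄·Hᵀ + R = [850 1440; 1440 2773]
K = P̄·Hᵀ·S⁻¹ = [-16713/56690 1518/5669; -45393/141725 -192/28345; 61011/283450 -6613/28345]
x' = x̄ + K·y = [7357/28345, 49239/141725, -136314/141725]
P' = (I − K·H)·P̄ = [98055/11338 11142/28345 120901/56690; 11142/28345 60524/141725 -40674/141725; 120901/56690 -40674/141725 371023/283450]

x' = [7357/28345, 49239/141725, -136314/141725]
P' = [98055/11338 11142/28345 120901/56690; 11142/28345 60524/141725 -40674/141725; 120901/56690 -40674/141725 371023/283450]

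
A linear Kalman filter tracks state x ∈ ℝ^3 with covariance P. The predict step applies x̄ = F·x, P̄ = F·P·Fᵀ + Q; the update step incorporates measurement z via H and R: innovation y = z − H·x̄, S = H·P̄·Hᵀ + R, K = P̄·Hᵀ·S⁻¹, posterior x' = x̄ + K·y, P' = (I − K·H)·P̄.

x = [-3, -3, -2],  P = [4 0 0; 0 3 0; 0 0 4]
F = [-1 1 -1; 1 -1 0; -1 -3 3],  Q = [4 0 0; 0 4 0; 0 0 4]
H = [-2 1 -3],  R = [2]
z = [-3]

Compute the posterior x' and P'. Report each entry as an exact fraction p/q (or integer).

x' = [639/253, 95/253, -135/253]
P' = [3697/253 -1841/253 -3083/253; -1841/253 2733/253 2135/253; -3083/253 2135/253 2825/253]

x̄ = F·x = [2, 0, 6]
P̄ = F·P·Fᵀ + Q = [15 -7 -17; -7 11 5; -17 5 71]
y = z − H·x̄ = [19]
S = H·P̄·Hᵀ + R = [506]
K = P̄·Hᵀ·S⁻¹ = [7/253; 5/253; -87/253]
x' = x̄ + K·y = [639/253, 95/253, -135/253]
P' = (I − K·H)·P̄ = [3697/253 -1841/253 -3083/253; -1841/253 2733/253 2135/253; -3083/253 2135/253 2825/253]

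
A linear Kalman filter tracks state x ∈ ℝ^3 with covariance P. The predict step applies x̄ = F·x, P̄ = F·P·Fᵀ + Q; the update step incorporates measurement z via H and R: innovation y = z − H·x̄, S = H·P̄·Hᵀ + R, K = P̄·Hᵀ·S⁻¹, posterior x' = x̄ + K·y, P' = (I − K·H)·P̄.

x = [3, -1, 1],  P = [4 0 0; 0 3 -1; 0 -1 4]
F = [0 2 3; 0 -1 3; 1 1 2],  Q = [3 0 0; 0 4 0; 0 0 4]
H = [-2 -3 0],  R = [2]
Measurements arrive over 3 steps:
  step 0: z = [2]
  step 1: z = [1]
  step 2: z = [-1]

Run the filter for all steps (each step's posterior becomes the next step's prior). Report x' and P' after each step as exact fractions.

step 0: x' = [-1621/923, 476/923, 1996/923], P' = [10716/923 -7038/923 4375/923; -7038/923 4826/923 -2846/923; 4375/923 -2846/923 9993/923]
step 1: x' = [4051879/2214021, -3418367/2214021, -3860084/2214021], P' = [37670803/2214021 -24866564/2214021 -9621140/2214021; -24866564/2214021 16904434/2214021 6623974/2214021; -9621140/2214021 6623974/2214021 15544375/2214021]
step 2: x' = [-4110876846/3823809079, 3972831825/3823809079, 4164320/3823809079], P' = [86392655237/3823809079 -56951649484/3823809079 -22190052986/3823809079; -56951649484/3823809079 38387548326/3823809079 15077808376/3823809079; -22190052986/3823809079 15077808376/3823809079 28117802867/3823809079]

step 0: x̄ = F·x = [1, 4, 4]
step 0: P̄ = F·P·Fᵀ + Q = [39 27 23; 27 49 20; 23 20 23]
step 0: y = z − H·x̄ = [16]
step 0: S = H·P̄·Hᵀ + R = [923]
step 0: K = P̄·Hᵀ·S⁻¹ = [-159/923; -201/923; -106/923]
step 0: x' = x̄ + K·y = [-1621/923, 476/923, 1996/923]
step 0: P' = (I − K·H)·P̄ = [10716/923 -7038/923 4375/923; -7038/923 4826/923 -2846/923; 4375/923 -2846/923 9993/923]
step 1: x̄ = F·x = [6940/923, 424/71, 219/71]
step 1: P̄ = F·P·Fᵀ + Q = [77858/923 5519/71 3749/71; 5519/71 8887/71 5573/71; 3749/71 5573/71 3942/71]
step 1: y = z − H·x̄ = [31339/923]
step 1: S = H·P̄·Hᵀ + R = [2214021/923]
step 1: K = P̄·Hᵀ·S⁻¹ = [-370957/2214021; -490087/2214021; -314821/2214021]
step 1: x' = x̄ + K·y = [4051879/2214021, -3418367/2214021, -3860084/2214021]
step 1: P' = (I − K·H)·P̄ = [37670803/2214021 -24866564/2214021 -9621140/2214021; -24866564/2214021 16904434/2214021 6623974/2214021; -9621140/2214021 6623974/2214021 15544375/2214021]
step 2: x̄ = F·x = [-18416986/2214021, -8161885/2214021, -7086656/2214021]
step 2: P̄ = F·P·Fᵀ + Q = [293646862/2214021 125962429/2214021 94846388/2214021; 125962429/2214021 125916049/2214021 78988934/2214021; 94846388/2214021 78988934/2214021 63887029/2214021]
step 2: y = z − H·x̄ = [-63533648/2214021]
step 2: S = H·P̄·Hᵀ + R = [3823809079/2214021]
step 2: K = P̄·Hᵀ·S⁻¹ = [-965181011/3823809079; -629673005/3823809079; -426659578/3823809079]
step 2: x' = x̄ + K·y = [-4110876846/3823809079, 3972831825/3823809079, 4164320/3823809079]
step 2: P' = (I − K·H)·P̄ = [86392655237/3823809079 -56951649484/3823809079 -22190052986/3823809079; -56951649484/3823809079 38387548326/3823809079 15077808376/3823809079; -22190052986/3823809079 15077808376/3823809079 28117802867/3823809079]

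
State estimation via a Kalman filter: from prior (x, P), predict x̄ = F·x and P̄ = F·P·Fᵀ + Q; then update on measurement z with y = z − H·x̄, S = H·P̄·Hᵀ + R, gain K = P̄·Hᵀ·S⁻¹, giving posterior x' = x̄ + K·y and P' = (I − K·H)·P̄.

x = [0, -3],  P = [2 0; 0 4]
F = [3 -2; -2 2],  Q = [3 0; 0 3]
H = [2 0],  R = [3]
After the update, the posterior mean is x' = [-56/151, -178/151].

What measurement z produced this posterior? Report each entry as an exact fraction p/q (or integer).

z = [-1]

x̄ = F·x = [6, -6]
P̄ = F·P·Fᵀ + Q = [37 -28; -28 27]
S = H·P̄·Hᵀ + R = [151]
K = P̄·Hᵀ·S⁻¹ = [74/151; -56/151]
x' − x̄ = [-962/151, 728/151] = K·y
y = (KᵀK)⁻¹·Kᵀ·(x' − x̄) = [-13]
z = y + H·x̄ = [-13] + [12] = [-1]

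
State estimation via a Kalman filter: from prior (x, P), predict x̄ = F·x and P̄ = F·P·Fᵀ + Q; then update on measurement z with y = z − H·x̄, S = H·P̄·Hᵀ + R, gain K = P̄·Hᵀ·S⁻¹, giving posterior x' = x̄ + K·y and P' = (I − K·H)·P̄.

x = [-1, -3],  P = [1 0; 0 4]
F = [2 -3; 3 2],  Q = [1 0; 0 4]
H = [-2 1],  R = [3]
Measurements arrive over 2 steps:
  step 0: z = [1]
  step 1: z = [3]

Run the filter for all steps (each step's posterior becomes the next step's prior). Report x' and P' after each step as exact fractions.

step 0: x̄ = F·x = [7, -9]
step 0: P̄ = F·P·Fᵀ + Q = [41 -18; -18 29]
step 0: y = z − H·x̄ = [24]
step 0: S = H·P̄·Hᵀ + R = [268]
step 0: K = P̄·Hᵀ·S⁻¹ = [-25/67; 65/268]
step 0: x' = x̄ + K·y = [-131/67, -213/67]
step 0: P' = (I − K·H)·P̄ = [247/67 419/67; 419/67 3547/268]
step 1: x̄ = F·x = [377/67, -819/67]
step 1: P̄ = F·P·Fᵀ + Q = [16031/268 -11867/134; -11867/134 11066/67]
step 1: y = z − H·x̄ = [1774/67]
step 1: S = H·P̄·Hᵀ + R = [51032/67]
step 1: K = P̄·Hᵀ·S⁻¹ = [-13949/51032; 22933/51032]
step 1: x' = x̄ + K·y = [-41093/25516, -8299/25516]
step 1: P' = (I − K·H)·P̄ = [148491/51032 255135/51032; 255135/51032 579069/51032]

step 0: x' = [-131/67, -213/67], P' = [247/67 419/67; 419/67 3547/268]
step 1: x' = [-41093/25516, -8299/25516], P' = [148491/51032 255135/51032; 255135/51032 579069/51032]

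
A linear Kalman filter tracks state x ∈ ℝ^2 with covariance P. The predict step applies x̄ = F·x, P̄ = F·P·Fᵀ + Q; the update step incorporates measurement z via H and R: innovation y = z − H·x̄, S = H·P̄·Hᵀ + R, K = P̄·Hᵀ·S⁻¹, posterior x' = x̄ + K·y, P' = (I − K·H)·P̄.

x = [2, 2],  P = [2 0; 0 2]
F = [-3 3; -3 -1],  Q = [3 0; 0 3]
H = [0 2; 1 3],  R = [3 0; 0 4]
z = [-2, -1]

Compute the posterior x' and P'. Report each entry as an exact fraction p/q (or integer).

x̄ = F·x = [0, -8]
P̄ = F·P·Fᵀ + Q = [39 12; 12 23]
y = z − H·x̄ = [14, 23]
S = H·P̄·Hᵀ + R = [95 162; 162 322]
K = P̄·Hᵀ·S⁻¹ = [-2211/2173 3237/4346; 845/2173 243/4346]
x' = x̄ + K·y = [12543/4346, -5519/4346]
P' = (I − K·H)·P̄ = [32847/4346 -6633/4346; -6633/4346 2535/4346]

x' = [12543/4346, -5519/4346]
P' = [32847/4346 -6633/4346; -6633/4346 2535/4346]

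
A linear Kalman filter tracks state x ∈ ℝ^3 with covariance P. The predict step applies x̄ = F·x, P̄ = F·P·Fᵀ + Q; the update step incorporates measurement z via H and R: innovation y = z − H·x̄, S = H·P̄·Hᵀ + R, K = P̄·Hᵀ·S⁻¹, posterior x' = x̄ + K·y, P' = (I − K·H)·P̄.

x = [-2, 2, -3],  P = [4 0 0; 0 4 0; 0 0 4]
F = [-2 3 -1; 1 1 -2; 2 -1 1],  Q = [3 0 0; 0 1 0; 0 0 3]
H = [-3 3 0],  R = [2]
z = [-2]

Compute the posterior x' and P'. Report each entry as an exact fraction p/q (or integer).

x̄ = F·x = [13, 6, -9]
P̄ = F·P·Fᵀ + Q = [59 12 -32; 12 25 -4; -32 -4 27]
y = z − H·x̄ = [19]
S = H·P̄·Hᵀ + R = [542]
K = P̄·Hᵀ·S⁻¹ = [-141/542; 39/542; 42/271]
x' = x̄ + K·y = [4367/542, 3993/542, -1641/271]
P' = (I − K·H)·P̄ = [12097/542 12003/542 -2750/271; 12003/542 12029/542 -2722/271; -2750/271 -2722/271 3789/271]

x' = [4367/542, 3993/542, -1641/271]
P' = [12097/542 12003/542 -2750/271; 12003/542 12029/542 -2722/271; -2750/271 -2722/271 3789/271]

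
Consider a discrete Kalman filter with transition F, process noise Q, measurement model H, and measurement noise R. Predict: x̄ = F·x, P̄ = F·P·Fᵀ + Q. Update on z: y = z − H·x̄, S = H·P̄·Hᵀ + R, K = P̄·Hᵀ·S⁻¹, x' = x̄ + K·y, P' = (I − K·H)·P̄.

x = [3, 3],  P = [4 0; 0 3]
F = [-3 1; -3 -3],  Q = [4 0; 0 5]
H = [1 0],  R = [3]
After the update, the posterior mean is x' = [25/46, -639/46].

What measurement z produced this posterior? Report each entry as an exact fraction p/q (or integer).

z = [1]

x̄ = F·x = [-6, -18]
P̄ = F·P·Fᵀ + Q = [43 27; 27 68]
S = H·P̄·Hᵀ + R = [46]
K = P̄·Hᵀ·S⁻¹ = [43/46; 27/46]
x' − x̄ = [301/46, 189/46] = K·y
y = (KᵀK)⁻¹·Kᵀ·(x' − x̄) = [7]
z = y + H·x̄ = [7] + [-6] = [1]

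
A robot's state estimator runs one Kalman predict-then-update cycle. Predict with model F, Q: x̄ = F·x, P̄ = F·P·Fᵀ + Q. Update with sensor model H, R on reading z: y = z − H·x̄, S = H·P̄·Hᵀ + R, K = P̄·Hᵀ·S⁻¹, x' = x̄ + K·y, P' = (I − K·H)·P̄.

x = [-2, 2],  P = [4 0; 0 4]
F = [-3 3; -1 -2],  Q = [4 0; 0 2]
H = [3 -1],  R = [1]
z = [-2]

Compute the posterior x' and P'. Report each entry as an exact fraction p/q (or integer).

x' = [-252/779, 762/779]
P' = [1604/779 4572/779; 4572/779 13774/779]

x̄ = F·x = [12, -2]
P̄ = F·P·Fᵀ + Q = [76 -12; -12 22]
y = z − H·x̄ = [-40]
S = H·P̄·Hᵀ + R = [779]
K = P̄·Hᵀ·S⁻¹ = [240/779; -58/779]
x' = x̄ + K·y = [-252/779, 762/779]
P' = (I − K·H)·P̄ = [1604/779 4572/779; 4572/779 13774/779]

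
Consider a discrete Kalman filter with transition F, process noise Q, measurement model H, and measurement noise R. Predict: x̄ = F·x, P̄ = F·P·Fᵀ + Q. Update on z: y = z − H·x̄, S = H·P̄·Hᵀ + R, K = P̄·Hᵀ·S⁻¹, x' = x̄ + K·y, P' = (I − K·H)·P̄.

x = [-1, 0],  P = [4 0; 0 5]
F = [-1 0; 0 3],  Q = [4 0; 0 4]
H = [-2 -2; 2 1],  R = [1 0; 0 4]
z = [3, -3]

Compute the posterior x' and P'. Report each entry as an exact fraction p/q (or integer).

x' = [-13/19, -49/57]
P' = [248/95 -784/285; -784/285 8036/2565]

x̄ = F·x = [1, 0]
P̄ = F·P·Fᵀ + Q = [8 0; 0 49]
y = z − H·x̄ = [5, -5]
S = H·P̄·Hᵀ + R = [229 -130; -130 85]
K = P̄·Hᵀ·S⁻¹ = [16/57 176/285; -392/513 -1519/2565]
x' = x̄ + K·y = [-13/19, -49/57]
P' = (I − K·H)·P̄ = [248/95 -784/285; -784/285 8036/2565]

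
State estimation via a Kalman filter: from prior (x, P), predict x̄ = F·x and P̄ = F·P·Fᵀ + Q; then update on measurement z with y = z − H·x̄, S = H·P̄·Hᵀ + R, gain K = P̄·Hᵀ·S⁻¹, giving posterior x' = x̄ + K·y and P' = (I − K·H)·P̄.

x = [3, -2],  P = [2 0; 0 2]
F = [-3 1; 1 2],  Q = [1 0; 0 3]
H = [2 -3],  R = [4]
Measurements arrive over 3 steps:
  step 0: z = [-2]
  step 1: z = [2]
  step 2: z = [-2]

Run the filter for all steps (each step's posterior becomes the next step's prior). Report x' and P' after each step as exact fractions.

step 0: x' = [-1703/229, -960/229], P' = [2505/229 1606/229; 1606/229 1128/229]
step 1: x' = [655321/344600, 91101/172300], P' = [1037731/344600 300311/172300; 300311/172300 123091/86150]
step 2: x' = [-270407493/147239819, -74195120/147239819], P' = [444654948/147239819 258382836/147239819; 258382836/147239819 211713324/147239819]

step 0: x̄ = F·x = [-11, -1]
step 0: P̄ = F·P·Fᵀ + Q = [21 -2; -2 13]
step 0: y = z − H·x̄ = [17]
step 0: S = H·P̄·Hᵀ + R = [229]
step 0: K = P̄·Hᵀ·S⁻¹ = [48/229; -43/229]
step 0: x' = x̄ + K·y = [-1703/229, -960/229]
step 0: P' = (I − K·H)·P̄ = [2505/229 1606/229; 1606/229 1128/229]
step 1: x̄ = F·x = [4149/229, -3623/229]
step 1: P̄ = F·P·Fᵀ + Q = [14266/229 -13289/229; -13289/229 14128/229]
step 1: y = z − H·x̄ = [-18709/229]
step 1: S = H·P̄·Hᵀ + R = [344600/229]
step 1: K = P̄·Hᵀ·S⁻¹ = [68399/344600; -34481/172300]
step 1: x' = x̄ + K·y = [655321/344600, 91101/172300]
step 1: P' = (I − K·H)·P̄ = [1037731/344600 300311/172300; 300311/172300 123091/86150]
step 2: x̄ = F·x = [-1783761/344600, 40789/13784]
step 2: P̄ = F·P·Fᵀ + Q = [6572811/344600 -205263/13784; -205263/13784 257739/13784]
step 2: y = z − H·x̄ = [5937497/344600]
step 2: S = H·P̄·Hᵀ + R = [147239819/344600]
step 2: K = P̄·Hᵀ·S⁻¹ = [28540347/147239819; -29593575/147239819]
step 2: x' = x̄ + K·y = [-270407493/147239819, -74195120/147239819]
step 2: P' = (I − K·H)·P̄ = [444654948/147239819 258382836/147239819; 258382836/147239819 211713324/147239819]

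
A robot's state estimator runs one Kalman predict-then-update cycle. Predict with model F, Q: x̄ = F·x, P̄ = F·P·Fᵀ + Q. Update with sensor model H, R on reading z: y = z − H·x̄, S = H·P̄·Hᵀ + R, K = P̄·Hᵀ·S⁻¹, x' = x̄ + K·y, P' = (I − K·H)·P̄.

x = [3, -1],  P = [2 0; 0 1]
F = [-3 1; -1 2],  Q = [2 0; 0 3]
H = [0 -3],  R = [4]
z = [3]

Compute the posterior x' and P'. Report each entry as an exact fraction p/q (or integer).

x' = [-562/85, -101/85]
P' = [1209/85 32/85; 32/85 36/85]

x̄ = F·x = [-10, -5]
P̄ = F·P·Fᵀ + Q = [21 8; 8 9]
y = z − H·x̄ = [-12]
S = H·P̄·Hᵀ + R = [85]
K = P̄·Hᵀ·S⁻¹ = [-24/85; -27/85]
x' = x̄ + K·y = [-562/85, -101/85]
P' = (I − K·H)·P̄ = [1209/85 32/85; 32/85 36/85]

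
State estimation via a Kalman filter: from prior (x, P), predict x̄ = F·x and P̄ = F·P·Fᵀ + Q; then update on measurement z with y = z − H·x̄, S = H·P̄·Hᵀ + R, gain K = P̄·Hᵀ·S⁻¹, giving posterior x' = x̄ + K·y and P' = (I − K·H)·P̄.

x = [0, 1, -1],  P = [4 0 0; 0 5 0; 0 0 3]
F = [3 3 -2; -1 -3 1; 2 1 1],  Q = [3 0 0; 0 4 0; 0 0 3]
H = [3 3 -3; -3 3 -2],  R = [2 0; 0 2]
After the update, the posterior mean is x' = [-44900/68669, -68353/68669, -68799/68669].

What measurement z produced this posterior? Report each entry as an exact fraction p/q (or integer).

x̄ = F·x = [5, -4, 0]
P̄ = F·P·Fᵀ + Q = [96 -63 33; -63 56 -20; 33 -20 27]
S = H·P̄·Hᵀ + R = [245 201; 201 3248]
K = P̄·Hᵀ·S⁻¹ = [109143/755359 -133035/755359; 46875/755359 89426/755359; -93603/755359 -43743/755359]
x' − x̄ = [-388245/68669, 206323/68669, -68799/68669] = K·y
y = (KᵀK)⁻¹·Kᵀ·(x' − x̄) = [-5, 28]
z = y + H·x̄ = [-5, 28] + [3, -27] = [-2, 1]

z = [-2, 1]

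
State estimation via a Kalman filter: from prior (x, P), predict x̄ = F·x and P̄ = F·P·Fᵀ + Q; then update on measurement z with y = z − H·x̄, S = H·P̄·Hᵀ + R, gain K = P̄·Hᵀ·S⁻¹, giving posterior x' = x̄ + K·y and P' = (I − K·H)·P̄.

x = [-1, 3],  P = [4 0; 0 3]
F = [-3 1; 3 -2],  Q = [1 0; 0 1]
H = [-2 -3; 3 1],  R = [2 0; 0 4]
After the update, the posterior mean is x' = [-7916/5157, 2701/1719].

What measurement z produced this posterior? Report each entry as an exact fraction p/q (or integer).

x̄ = F·x = [6, -9]
P̄ = F·P·Fᵀ + Q = [40 -42; -42 49]
S = H·P̄·Hᵀ + R = [99 75; 75 161]
K = P̄·Hᵀ·S⁻¹ = [778/5157 712/1719; -728/1719 -161/573]
x' − x̄ = [-38858/5157, 18172/1719] = K·y
y = (KᵀK)⁻¹·Kᵀ·(x' − x̄) = [-17, -12]
z = y + H·x̄ = [-17, -12] + [15, 9] = [-2, -3]

z = [-2, -3]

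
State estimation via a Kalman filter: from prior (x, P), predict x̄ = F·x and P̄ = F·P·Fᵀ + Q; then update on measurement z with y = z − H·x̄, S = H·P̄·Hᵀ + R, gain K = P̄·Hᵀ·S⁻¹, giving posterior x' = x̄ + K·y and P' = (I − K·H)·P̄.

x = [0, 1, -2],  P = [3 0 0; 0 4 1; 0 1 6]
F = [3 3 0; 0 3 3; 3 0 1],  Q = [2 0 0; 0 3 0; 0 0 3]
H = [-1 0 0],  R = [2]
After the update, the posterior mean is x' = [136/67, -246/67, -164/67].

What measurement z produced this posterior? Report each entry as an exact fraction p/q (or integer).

z = [-2]

x̄ = F·x = [3, -3, -2]
P̄ = F·P·Fᵀ + Q = [65 45 30; 45 111 21; 30 21 36]
S = H·P̄·Hᵀ + R = [67]
K = P̄·Hᵀ·S⁻¹ = [-65/67; -45/67; -30/67]
x' − x̄ = [-65/67, -45/67, -30/67] = K·y
y = (KᵀK)⁻¹·Kᵀ·(x' − x̄) = [1]
z = y + H·x̄ = [1] + [-3] = [-2]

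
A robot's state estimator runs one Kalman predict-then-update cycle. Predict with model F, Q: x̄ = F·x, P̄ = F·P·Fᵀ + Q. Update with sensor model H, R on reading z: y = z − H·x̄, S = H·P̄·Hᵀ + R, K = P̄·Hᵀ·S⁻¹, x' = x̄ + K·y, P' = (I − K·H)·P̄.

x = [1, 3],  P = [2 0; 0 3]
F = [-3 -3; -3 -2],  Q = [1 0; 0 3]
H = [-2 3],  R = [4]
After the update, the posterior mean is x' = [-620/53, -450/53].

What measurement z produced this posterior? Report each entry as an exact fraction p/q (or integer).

x̄ = F·x = [-12, -9]
P̄ = F·P·Fᵀ + Q = [46 36; 36 33]
S = H·P̄·Hᵀ + R = [53]
K = P̄·Hᵀ·S⁻¹ = [16/53; 27/53]
x' − x̄ = [16/53, 27/53] = K·y
y = (KᵀK)⁻¹·Kᵀ·(x' − x̄) = [1]
z = y + H·x̄ = [1] + [-3] = [-2]

z = [-2]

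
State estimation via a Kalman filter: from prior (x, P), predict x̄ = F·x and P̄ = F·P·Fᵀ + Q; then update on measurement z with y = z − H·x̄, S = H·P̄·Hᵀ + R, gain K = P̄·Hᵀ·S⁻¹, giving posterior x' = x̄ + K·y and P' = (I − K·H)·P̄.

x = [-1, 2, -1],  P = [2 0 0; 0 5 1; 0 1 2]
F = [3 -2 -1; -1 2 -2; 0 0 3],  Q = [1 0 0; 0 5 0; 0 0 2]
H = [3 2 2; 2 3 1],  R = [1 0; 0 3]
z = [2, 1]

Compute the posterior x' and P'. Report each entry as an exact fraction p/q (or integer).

x̄ = F·x = [-6, 7, -3]
P̄ = F·P·Fᵀ + Q = [45 -20 -12; -20 27 -6; -12 -6 20]
y = z − H·x̄ = [12, -5]
S = H·P̄·Hᵀ + R = [162 80; 80 122]
K = P̄·Hᵀ·S⁻¹ = [3611/6682 -691/3341; -1249/3341 3555/6682; 196/3341 -731/3341]
x' = x̄ + K·y = [5075/3341, -977/6682, -4016/3341]
P' = (I − K·H)·P̄ = [69185/6682 -10136/3341 -40850/3341; -10136/3341 11025/6682 9067/3341; -40850/3341 9067/3341 52306/3341]

x' = [5075/3341, -977/6682, -4016/3341]
P' = [69185/6682 -10136/3341 -40850/3341; -10136/3341 11025/6682 9067/3341; -40850/3341 9067/3341 52306/3341]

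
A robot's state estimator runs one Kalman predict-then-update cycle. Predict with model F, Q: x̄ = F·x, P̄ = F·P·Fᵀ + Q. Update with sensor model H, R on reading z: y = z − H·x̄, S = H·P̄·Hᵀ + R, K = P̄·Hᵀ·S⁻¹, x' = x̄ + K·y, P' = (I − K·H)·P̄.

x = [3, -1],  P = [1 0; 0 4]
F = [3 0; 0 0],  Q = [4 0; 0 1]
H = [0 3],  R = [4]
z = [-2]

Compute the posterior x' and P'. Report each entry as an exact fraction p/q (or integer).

x̄ = F·x = [9, 0]
P̄ = F·P·Fᵀ + Q = [13 0; 0 1]
y = z − H·x̄ = [-2]
S = H·P̄·Hᵀ + R = [13]
K = P̄·Hᵀ·S⁻¹ = [0; 3/13]
x' = x̄ + K·y = [9, -6/13]
P' = (I − K·H)·P̄ = [13 0; 0 4/13]

x' = [9, -6/13]
P' = [13 0; 0 4/13]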